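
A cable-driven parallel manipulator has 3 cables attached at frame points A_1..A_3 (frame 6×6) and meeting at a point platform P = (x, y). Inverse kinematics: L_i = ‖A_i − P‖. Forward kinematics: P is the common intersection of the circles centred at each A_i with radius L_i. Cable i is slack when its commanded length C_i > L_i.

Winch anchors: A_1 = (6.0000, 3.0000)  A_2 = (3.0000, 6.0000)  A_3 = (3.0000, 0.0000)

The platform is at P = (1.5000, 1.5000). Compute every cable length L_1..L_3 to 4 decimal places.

L_1: Δ = A_1−P = (4.5000, 1.5000) → ‖Δ‖ = √22.5000 = 4.7434
L_2: Δ = A_2−P = (1.5000, 4.5000) → ‖Δ‖ = √22.5000 = 4.7434
L_3: Δ = A_3−P = (1.5000, -1.5000) → ‖Δ‖ = √4.5000 = 2.1213

(4.7434, 4.7434, 2.1213)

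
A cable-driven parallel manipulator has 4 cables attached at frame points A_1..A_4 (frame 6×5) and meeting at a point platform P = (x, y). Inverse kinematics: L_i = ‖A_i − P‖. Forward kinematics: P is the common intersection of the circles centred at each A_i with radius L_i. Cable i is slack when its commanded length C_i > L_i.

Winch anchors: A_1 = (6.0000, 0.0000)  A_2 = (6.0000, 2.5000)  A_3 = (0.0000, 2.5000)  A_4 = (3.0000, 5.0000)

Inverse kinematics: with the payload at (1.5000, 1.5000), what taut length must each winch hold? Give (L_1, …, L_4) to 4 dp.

(4.7434, 4.6098, 1.8028, 3.8079)

L_1 = √((6.0000−1.5000)² + (0.0000−1.5000)²) = 4.7434
L_2 = √((6.0000−1.5000)² + (2.5000−1.5000)²) = 4.6098
L_3 = √((0.0000−1.5000)² + (2.5000−1.5000)²) = 1.8028
L_4 = √((3.0000−1.5000)² + (5.0000−1.5000)²) = 3.8079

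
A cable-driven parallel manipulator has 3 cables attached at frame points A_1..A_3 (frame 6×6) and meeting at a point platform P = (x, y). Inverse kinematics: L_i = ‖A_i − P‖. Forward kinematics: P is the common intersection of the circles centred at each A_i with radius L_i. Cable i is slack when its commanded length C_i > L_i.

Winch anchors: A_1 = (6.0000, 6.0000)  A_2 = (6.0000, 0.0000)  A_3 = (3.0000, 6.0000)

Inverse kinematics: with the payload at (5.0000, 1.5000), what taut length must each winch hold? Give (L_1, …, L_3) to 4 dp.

(4.6098, 1.8028, 4.9244)

L_1: Δ = A_1−P = (1.0000, 4.5000) → ‖Δ‖ = √21.2500 = 4.6098
L_2: Δ = A_2−P = (1.0000, -1.5000) → ‖Δ‖ = √3.2500 = 1.8028
L_3: Δ = A_3−P = (-2.0000, 4.5000) → ‖Δ‖ = √24.2500 = 4.9244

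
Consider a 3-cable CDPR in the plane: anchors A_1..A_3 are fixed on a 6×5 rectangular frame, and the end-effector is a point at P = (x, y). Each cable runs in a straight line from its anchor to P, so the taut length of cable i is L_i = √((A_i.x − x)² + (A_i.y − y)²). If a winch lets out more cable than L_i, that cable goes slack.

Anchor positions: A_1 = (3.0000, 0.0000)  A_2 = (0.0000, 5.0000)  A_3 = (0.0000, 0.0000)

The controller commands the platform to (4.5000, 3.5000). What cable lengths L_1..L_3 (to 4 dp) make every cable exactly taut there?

(3.8079, 4.7434, 5.7009)

L_1: Δ = A_1−P = (-1.5000, -3.5000) → ‖Δ‖ = √14.5000 = 3.8079
L_2: Δ = A_2−P = (-4.5000, 1.5000) → ‖Δ‖ = √22.5000 = 4.7434
L_3: Δ = A_3−P = (-4.5000, -3.5000) → ‖Δ‖ = √32.5000 = 5.7009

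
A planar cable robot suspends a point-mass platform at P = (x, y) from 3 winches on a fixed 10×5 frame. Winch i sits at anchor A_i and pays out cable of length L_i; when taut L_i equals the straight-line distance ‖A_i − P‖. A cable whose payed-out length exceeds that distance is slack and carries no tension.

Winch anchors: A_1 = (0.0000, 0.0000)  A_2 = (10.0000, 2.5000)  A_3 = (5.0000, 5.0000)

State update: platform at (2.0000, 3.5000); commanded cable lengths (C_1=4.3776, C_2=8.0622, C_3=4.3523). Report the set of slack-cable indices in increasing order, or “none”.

i=1: geometric 4.0311 vs commanded 4.3776 ⇒ slack
i=2: geometric 8.0623 vs commanded 8.0622 ⇒ taut
i=3: geometric 3.3541 vs commanded 4.3523 ⇒ slack

1, 3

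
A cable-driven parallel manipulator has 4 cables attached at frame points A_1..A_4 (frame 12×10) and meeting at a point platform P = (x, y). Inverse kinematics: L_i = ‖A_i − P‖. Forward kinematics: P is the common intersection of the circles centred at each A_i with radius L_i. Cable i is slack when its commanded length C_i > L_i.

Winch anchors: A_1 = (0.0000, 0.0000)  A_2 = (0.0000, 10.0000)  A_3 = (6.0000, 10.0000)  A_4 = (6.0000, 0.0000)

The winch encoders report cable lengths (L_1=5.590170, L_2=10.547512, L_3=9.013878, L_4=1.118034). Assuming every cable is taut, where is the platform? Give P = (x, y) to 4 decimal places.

(5.5000, 1.0000)

circle eqns → linear via eq_j − eq_1; set q_j = A_j·A_j − L_j²
q_1 = 0.0000+0.0000−31.2500 = -31.2500
0.0000·x − 20.0000·y = q_1−q_2 = -20.0000
-12.0000·x − 20.0000·y = q_1−q_3 = -86.0000
-12.0000·x + 0.0000·y = q_1−q_4 = -66.0000
solve first two rows → x=5.5000, y=1.0000
check cable 4: ‖A_4−P‖² = 1.2500 ≈ L_4² = 1.2500 ✓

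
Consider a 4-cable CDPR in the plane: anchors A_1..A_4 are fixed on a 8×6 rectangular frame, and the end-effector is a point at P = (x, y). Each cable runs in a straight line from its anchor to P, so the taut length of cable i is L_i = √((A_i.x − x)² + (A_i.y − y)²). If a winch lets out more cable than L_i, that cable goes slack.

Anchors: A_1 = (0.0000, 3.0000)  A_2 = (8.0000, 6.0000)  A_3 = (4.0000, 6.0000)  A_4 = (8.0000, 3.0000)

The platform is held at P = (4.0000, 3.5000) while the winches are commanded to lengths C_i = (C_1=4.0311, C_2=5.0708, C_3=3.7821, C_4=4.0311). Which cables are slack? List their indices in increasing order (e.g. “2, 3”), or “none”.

cable 1: L_1 = ‖A_1−P‖ = 4.0311;  C_1 = 4.0311 → taut
cable 2: L_2 = ‖A_2−P‖ = 4.7170;  C_2 = 5.0708 → slack
cable 3: L_3 = ‖A_3−P‖ = 2.5000;  C_3 = 3.7821 → slack
cable 4: L_4 = ‖A_4−P‖ = 4.0311;  C_4 = 4.0311 → taut

2, 3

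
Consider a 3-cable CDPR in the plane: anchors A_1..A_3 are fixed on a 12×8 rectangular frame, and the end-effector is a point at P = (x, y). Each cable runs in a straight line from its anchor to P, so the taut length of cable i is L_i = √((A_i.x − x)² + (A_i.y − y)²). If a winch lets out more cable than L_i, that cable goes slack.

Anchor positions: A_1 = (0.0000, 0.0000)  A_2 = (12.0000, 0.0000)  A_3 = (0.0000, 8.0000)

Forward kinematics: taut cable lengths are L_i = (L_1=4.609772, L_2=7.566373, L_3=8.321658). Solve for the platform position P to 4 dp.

each cable: (A_i−P)·(A_i−P) = L_i²; let c_i = ‖A_i‖²−L_i²
c_1 = 0.0000+0.0000−21.2500 = -21.2500
row 1: -24.0000x + 0.0000y = -108.0000  (c_2=86.7500)
row 2: 0.0000x − 16.0000y = -16.0000  (c_3=-5.2500)
Cramer on rows 1–2 → x = 4.5000, y = 1.0000

(4.5000, 1.0000)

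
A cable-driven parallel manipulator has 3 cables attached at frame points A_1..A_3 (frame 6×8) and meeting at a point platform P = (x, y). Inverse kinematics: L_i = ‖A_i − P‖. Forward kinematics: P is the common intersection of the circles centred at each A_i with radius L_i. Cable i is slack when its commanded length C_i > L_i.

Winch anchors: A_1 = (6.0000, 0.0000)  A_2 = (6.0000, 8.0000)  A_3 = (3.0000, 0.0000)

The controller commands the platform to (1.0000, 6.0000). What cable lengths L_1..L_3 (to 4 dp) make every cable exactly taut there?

L_1: Δ = A_1−P = (5.0000, -6.0000) → ‖Δ‖ = √61.0000 = 7.8102
L_2: Δ = A_2−P = (5.0000, 2.0000) → ‖Δ‖ = √29.0000 = 5.3852
L_3: Δ = A_3−P = (2.0000, -6.0000) → ‖Δ‖ = √40.0000 = 6.3246

(7.8102, 5.3852, 6.3246)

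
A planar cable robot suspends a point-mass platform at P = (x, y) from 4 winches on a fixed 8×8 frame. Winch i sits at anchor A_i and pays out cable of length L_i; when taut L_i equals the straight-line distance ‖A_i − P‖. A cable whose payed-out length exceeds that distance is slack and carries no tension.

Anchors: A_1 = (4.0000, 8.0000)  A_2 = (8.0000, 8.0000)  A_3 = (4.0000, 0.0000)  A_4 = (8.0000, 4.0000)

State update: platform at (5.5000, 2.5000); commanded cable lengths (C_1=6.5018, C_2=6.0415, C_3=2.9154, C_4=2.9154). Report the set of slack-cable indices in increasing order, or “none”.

1

cable 1: L_1 = ‖A_1−P‖ = 5.7009;  C_1 = 6.5018 → slack
cable 2: L_2 = ‖A_2−P‖ = 6.0415;  C_2 = 6.0415 → taut
cable 3: L_3 = ‖A_3−P‖ = 2.9155;  C_3 = 2.9154 → taut
cable 4: L_4 = ‖A_4−P‖ = 2.9155;  C_4 = 2.9154 → taut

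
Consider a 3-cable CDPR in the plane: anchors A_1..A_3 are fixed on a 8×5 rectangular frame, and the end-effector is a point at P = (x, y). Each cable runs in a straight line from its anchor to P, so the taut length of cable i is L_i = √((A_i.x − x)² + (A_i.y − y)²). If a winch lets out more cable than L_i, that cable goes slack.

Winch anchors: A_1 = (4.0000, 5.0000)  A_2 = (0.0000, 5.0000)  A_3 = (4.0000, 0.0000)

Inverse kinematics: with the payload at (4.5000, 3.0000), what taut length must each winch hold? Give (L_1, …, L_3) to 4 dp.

cable 1: Δx=-0.5000, Δy=2.0000; L_1 = √(Δx²+Δy²) = 2.0616
cable 2: Δx=-4.5000, Δy=2.0000; L_2 = √(Δx²+Δy²) = 4.9244
cable 3: Δx=-0.5000, Δy=-3.0000; L_3 = √(Δx²+Δy²) = 3.0414

(2.0616, 4.9244, 3.0414)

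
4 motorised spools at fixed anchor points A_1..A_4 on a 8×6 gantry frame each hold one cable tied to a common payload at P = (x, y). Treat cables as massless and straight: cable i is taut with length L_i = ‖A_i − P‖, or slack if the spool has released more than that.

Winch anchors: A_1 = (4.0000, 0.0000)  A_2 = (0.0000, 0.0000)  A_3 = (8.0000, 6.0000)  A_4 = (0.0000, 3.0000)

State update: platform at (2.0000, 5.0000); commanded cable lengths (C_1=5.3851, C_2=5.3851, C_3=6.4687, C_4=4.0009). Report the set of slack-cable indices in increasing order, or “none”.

3, 4

i=1: geometric 5.3852 vs commanded 5.3851 ⇒ taut
i=2: geometric 5.3852 vs commanded 5.3851 ⇒ taut
i=3: geometric 6.0828 vs commanded 6.4687 ⇒ slack
i=4: geometric 2.8284 vs commanded 4.0009 ⇒ slack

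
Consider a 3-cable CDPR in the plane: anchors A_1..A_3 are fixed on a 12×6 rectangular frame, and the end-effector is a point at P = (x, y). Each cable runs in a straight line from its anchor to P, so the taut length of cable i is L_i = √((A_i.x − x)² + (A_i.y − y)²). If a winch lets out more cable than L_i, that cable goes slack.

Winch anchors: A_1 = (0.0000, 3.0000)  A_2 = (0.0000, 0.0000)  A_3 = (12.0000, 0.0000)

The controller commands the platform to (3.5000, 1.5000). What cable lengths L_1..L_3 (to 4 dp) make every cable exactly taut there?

L_1: Δ = A_1−P = (-3.5000, 1.5000) → ‖Δ‖ = √14.5000 = 3.8079
L_2: Δ = A_2−P = (-3.5000, -1.5000) → ‖Δ‖ = √14.5000 = 3.8079
L_3: Δ = A_3−P = (8.5000, -1.5000) → ‖Δ‖ = √74.5000 = 8.6313

(3.8079, 3.8079, 8.6313)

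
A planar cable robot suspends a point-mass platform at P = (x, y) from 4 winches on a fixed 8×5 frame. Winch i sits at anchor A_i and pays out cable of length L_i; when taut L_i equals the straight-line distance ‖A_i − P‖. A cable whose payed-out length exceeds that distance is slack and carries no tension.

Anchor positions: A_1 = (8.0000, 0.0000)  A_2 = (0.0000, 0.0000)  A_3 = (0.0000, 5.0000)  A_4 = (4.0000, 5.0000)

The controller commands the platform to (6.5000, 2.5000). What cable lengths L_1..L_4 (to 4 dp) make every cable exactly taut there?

L_1 = √((8.0000−6.5000)² + (0.0000−2.5000)²) = 2.9155
L_2 = √((0.0000−6.5000)² + (0.0000−2.5000)²) = 6.9642
L_3 = √((0.0000−6.5000)² + (5.0000−2.5000)²) = 6.9642
L_4 = √((4.0000−6.5000)² + (5.0000−2.5000)²) = 3.5355

(2.9155, 6.9642, 6.9642, 3.5355)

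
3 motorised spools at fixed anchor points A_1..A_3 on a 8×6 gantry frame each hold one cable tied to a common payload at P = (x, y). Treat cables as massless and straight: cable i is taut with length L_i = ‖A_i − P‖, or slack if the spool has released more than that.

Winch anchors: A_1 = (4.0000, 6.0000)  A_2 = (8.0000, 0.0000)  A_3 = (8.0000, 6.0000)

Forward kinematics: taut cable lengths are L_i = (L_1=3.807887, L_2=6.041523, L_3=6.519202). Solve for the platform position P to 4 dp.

each cable: (A_i−P)·(A_i−P) = L_i²; let q_i = ‖A_i‖²−L_i²
q_1 = 16.0000+36.0000−14.5000 = 37.5000
row 1: -8.0000x + 12.0000y = 10.0000  (q_2=27.5000)
row 2: -8.0000x + 0.0000y = -20.0000  (q_3=57.5000)
Cramer on rows 1–2 → x = 2.5000, y = 2.5000

(2.5000, 2.5000)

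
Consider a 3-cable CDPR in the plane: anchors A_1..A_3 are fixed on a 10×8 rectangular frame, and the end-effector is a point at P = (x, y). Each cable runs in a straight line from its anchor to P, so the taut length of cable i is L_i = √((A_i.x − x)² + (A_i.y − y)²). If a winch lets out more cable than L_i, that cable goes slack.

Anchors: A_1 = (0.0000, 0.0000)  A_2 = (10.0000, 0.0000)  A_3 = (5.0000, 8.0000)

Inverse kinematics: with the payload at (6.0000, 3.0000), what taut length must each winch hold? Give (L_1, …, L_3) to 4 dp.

cable 1: Δx=-6.0000, Δy=-3.0000; L_1 = √(Δx²+Δy²) = 6.7082
cable 2: Δx=4.0000, Δy=-3.0000; L_2 = √(Δx²+Δy²) = 5.0000
cable 3: Δx=-1.0000, Δy=5.0000; L_3 = √(Δx²+Δy²) = 5.0990

(6.7082, 5.0000, 5.0990)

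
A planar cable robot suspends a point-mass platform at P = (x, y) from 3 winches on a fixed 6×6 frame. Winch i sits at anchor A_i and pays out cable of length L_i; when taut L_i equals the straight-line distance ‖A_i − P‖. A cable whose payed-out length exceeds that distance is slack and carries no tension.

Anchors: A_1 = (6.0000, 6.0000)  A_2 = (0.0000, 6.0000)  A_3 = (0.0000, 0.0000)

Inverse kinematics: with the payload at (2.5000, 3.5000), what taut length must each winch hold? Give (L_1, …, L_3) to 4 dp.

cable 1: Δx=3.5000, Δy=2.5000; L_1 = √(Δx²+Δy²) = 4.3012
cable 2: Δx=-2.5000, Δy=2.5000; L_2 = √(Δx²+Δy²) = 3.5355
cable 3: Δx=-2.5000, Δy=-3.5000; L_3 = √(Δx²+Δy²) = 4.3012

(4.3012, 3.5355, 4.3012)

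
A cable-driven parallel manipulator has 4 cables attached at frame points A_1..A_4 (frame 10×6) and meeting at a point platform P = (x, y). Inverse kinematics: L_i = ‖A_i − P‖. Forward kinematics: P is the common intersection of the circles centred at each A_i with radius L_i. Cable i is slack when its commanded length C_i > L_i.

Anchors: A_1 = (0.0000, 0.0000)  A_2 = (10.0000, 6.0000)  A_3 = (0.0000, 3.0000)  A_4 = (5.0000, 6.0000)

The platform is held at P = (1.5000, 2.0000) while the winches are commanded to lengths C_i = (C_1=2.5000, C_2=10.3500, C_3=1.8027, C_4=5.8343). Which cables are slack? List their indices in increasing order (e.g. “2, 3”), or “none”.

2, 4

cable 1: L_1 = ‖A_1−P‖ = 2.5000;  C_1 = 2.5000 → taut
cable 2: L_2 = ‖A_2−P‖ = 9.3941;  C_2 = 10.3500 → slack
cable 3: L_3 = ‖A_3−P‖ = 1.8028;  C_3 = 1.8027 → taut
cable 4: L_4 = ‖A_4−P‖ = 5.3151;  C_4 = 5.8343 → slack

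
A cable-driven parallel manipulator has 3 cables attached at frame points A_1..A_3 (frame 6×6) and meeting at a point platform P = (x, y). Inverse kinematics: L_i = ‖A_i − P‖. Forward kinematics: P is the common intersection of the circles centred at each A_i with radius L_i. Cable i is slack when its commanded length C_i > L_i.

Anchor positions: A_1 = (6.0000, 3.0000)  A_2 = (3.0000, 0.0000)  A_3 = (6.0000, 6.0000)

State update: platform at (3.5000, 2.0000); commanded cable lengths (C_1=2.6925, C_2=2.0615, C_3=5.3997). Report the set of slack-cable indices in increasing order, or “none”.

i=1: geometric 2.6926 vs commanded 2.6925 ⇒ taut
i=2: geometric 2.0616 vs commanded 2.0615 ⇒ taut
i=3: geometric 4.7170 vs commanded 5.3997 ⇒ slack

3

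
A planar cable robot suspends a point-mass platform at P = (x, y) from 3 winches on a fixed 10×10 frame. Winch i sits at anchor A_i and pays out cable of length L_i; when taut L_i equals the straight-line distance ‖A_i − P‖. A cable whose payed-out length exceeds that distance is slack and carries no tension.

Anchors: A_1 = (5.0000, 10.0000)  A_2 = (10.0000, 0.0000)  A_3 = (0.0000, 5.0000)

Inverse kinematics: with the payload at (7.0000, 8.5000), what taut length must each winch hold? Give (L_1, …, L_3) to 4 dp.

(2.5000, 9.0139, 7.8262)

L_1: Δ = A_1−P = (-2.0000, 1.5000) → ‖Δ‖ = √6.2500 = 2.5000
L_2: Δ = A_2−P = (3.0000, -8.5000) → ‖Δ‖ = √81.2500 = 9.0139
L_3: Δ = A_3−P = (-7.0000, -3.5000) → ‖Δ‖ = √61.2500 = 7.8262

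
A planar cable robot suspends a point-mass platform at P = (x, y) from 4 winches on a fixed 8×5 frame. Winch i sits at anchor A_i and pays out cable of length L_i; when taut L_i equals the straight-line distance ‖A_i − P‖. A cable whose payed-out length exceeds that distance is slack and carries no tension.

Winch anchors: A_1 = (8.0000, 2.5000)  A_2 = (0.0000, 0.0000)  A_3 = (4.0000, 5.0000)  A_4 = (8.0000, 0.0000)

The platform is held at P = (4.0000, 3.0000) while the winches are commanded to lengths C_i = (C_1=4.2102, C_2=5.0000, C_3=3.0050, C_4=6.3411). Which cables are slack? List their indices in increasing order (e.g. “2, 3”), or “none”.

i=1: geometric 4.0311 vs commanded 4.2102 ⇒ slack
i=2: geometric 5.0000 vs commanded 5.0000 ⇒ taut
i=3: geometric 2.0000 vs commanded 3.0050 ⇒ slack
i=4: geometric 5.0000 vs commanded 6.3411 ⇒ slack

1, 3, 4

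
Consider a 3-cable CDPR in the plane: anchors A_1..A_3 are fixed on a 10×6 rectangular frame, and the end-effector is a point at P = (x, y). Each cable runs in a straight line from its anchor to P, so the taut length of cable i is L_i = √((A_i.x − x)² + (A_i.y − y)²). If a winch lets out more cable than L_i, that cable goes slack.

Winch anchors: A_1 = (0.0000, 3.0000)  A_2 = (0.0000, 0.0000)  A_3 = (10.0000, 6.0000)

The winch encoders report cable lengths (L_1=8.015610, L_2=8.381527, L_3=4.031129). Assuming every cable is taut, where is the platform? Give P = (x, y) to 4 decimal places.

(8.0000, 2.5000)

circle eqns → linear via eq_j − eq_1; set q_j = A_j·A_j − L_j²
q_1 = 0.0000+9.0000−64.2500 = -55.2500
0.0000·x + 6.0000·y = q_1−q_2 = 15.0000
-20.0000·x − 6.0000·y = q_1−q_3 = -175.0000
solve first two rows → x=8.0000, y=2.5000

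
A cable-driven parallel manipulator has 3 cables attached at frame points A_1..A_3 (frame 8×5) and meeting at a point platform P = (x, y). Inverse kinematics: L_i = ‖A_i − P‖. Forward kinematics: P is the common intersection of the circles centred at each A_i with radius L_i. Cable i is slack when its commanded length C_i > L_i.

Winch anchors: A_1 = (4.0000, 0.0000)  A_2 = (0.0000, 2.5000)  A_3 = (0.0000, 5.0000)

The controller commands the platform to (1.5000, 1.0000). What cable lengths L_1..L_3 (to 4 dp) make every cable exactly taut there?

L_1 = √((4.0000−1.5000)² + (0.0000−1.0000)²) = 2.6926
L_2 = √((0.0000−1.5000)² + (2.5000−1.0000)²) = 2.1213
L_3 = √((0.0000−1.5000)² + (5.0000−1.0000)²) = 4.2720

(2.6926, 2.1213, 4.2720)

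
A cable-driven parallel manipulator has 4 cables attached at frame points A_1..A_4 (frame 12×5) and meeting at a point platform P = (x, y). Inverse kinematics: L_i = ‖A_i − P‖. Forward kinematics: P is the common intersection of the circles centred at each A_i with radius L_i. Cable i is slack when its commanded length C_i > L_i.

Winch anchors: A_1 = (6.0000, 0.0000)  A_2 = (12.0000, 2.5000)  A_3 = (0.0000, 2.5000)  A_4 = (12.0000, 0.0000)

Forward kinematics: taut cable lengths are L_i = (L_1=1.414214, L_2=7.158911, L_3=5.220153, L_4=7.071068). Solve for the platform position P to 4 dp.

(5.0000, 1.0000)

expand ‖A_i−P‖²=L_i² and subtract eq 1 (q_i ≔ ‖A_i‖²−L_i²)
q_1 = 36.0000+0.0000−2.0000 = 34.0000
eq1−eq2 → [-12.0000  -5.0000]·P = -65.0000
eq1−eq3 → [12.0000  -5.0000]·P = 55.0000
eq1−eq4 → [-12.0000  0.0000]·P = -60.0000
2×2 solve → P = (5.0000, 1.0000)
check cable 4: ‖A_4−P‖² = 50.0000 ≈ L_4² = 50.0000 ✓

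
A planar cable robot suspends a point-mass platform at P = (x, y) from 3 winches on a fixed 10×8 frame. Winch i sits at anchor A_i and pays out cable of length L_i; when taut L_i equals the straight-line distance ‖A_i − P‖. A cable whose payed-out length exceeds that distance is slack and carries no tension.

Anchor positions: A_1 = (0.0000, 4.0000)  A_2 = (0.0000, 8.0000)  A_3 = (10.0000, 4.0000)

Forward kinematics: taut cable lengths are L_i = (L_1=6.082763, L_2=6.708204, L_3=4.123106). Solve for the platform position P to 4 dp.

expand ‖A_i−P‖²=L_i² and subtract eq 1 (q_i ≔ ‖A_i‖²−L_i²)
q_1 = 0.0000+16.0000−37.0000 = -21.0000
eq1−eq2 → [0.0000  -8.0000]·P = -40.0000
eq1−eq3 → [-20.0000  0.0000]·P = -120.0000
2×2 solve → P = (6.0000, 5.0000)

(6.0000, 5.0000)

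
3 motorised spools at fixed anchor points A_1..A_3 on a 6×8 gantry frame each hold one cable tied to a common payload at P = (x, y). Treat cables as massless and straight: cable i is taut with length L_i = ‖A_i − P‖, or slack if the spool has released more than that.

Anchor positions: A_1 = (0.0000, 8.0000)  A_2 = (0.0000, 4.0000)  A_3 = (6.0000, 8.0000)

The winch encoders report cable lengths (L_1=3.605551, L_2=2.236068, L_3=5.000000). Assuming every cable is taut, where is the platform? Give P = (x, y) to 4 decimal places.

expand ‖A_i−P‖²=L_i² and subtract eq 1 (k_i ≔ ‖A_i‖²−L_i²)
k_1 = 0.0000+64.0000−13.0000 = 51.0000
eq1−eq2 → [0.0000  8.0000]·P = 40.0000
eq1−eq3 → [-12.0000  0.0000]·P = -24.0000
2×2 solve → P = (2.0000, 5.0000)

(2.0000, 5.0000)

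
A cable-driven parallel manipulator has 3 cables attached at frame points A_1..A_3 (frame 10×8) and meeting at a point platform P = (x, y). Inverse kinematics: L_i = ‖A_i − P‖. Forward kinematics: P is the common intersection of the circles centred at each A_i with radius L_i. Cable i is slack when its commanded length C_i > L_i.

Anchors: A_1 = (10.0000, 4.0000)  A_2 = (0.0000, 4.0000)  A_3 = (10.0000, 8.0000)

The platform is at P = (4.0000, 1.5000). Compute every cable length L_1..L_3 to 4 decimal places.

(6.5000, 4.7170, 8.8459)

L_1 = √((10.0000−4.0000)² + (4.0000−1.5000)²) = 6.5000
L_2 = √((0.0000−4.0000)² + (4.0000−1.5000)²) = 4.7170
L_3 = √((10.0000−4.0000)² + (8.0000−1.5000)²) = 8.8459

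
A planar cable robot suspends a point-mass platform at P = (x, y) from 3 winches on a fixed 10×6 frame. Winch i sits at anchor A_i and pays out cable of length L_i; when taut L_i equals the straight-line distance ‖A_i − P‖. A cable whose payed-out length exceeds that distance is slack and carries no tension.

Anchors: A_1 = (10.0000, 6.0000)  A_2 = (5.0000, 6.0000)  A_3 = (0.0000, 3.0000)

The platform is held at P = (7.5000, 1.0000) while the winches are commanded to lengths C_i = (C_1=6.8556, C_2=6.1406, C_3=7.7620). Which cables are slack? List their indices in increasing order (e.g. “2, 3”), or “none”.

cable 1: √((2.5000)²+(5.0000)²)=5.5902, C_1=6.8556: slack
cable 2: √((-2.5000)²+(5.0000)²)=5.5902, C_2=6.1406: slack
cable 3: √((-7.5000)²+(2.0000)²)=7.7621, C_3=7.7620: taut

1, 2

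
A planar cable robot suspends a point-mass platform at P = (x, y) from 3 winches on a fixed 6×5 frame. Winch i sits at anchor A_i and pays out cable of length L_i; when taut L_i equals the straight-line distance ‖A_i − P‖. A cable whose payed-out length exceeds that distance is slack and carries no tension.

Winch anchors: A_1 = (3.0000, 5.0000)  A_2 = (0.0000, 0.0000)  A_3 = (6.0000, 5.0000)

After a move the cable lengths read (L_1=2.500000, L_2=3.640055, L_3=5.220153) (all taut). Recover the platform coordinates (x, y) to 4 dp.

(1.0000, 3.5000)

expand ‖A_i−P‖²=L_i² and subtract eq 1 (c_i ≔ ‖A_i‖²−L_i²)
c_1 = 9.0000+25.0000−6.2500 = 27.7500
eq1−eq2 → [6.0000  10.0000]·P = 41.0000
eq1−eq3 → [-6.0000  0.0000]·P = -6.0000
2×2 solve → P = (1.0000, 3.5000)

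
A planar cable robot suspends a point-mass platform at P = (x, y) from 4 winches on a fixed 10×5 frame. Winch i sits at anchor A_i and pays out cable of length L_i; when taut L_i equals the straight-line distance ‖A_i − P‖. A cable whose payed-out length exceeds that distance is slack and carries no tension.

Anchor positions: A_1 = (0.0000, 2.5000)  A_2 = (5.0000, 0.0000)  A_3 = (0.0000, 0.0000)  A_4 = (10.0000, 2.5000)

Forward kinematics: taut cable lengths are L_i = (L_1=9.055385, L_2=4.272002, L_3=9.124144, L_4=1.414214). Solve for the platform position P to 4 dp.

(9.0000, 1.5000)

each cable: (A_i−P)·(A_i−P) = L_i²; let k_i = ‖A_i‖²−L_i²
k_1 = 0.0000+6.2500−82.0000 = -75.7500
row 1: -10.0000x + 5.0000y = -82.5000  (k_2=6.7500)
row 2: 0.0000x + 5.0000y = 7.5000  (k_3=-83.2500)
row 3: -20.0000x + 0.0000y = -180.0000  (k_4=104.2500)
Cramer on rows 1–2 → x = 9.0000, y = 1.5000
check cable 4: ‖A_4−P‖² = 2.0000 ≈ L_4² = 2.0000 ✓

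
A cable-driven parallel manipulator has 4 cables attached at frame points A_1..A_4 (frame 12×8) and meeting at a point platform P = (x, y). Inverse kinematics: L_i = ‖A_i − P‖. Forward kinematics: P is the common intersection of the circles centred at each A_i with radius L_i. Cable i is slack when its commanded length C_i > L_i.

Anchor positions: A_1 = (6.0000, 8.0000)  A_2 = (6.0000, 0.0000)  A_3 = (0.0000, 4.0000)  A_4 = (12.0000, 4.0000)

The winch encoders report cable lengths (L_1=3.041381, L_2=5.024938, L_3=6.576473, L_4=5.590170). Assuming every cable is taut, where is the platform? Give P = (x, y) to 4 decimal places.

(6.5000, 5.0000)

each cable: (A_i−P)·(A_i−P) = L_i²; let q_i = ‖A_i‖²−L_i²
q_1 = 36.0000+64.0000−9.2500 = 90.7500
row 1: 0.0000x + 16.0000y = 80.0000  (q_2=10.7500)
row 2: 12.0000x + 8.0000y = 118.0000  (q_3=-27.2500)
row 3: -12.0000x + 8.0000y = -38.0000  (q_4=128.7500)
Cramer on rows 1–2 → x = 6.5000, y = 5.0000
check cable 4: ‖A_4−P‖² = 31.2500 ≈ L_4² = 31.2500 ✓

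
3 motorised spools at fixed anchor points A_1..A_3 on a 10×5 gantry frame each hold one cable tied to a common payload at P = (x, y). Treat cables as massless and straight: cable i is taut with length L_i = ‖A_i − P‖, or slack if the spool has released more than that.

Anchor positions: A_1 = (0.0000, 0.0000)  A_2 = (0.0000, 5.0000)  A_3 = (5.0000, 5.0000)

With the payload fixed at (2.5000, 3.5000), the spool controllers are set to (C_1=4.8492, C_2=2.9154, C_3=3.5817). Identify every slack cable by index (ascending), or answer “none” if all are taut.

i=1: geometric 4.3012 vs commanded 4.8492 ⇒ slack
i=2: geometric 2.9155 vs commanded 2.9154 ⇒ taut
i=3: geometric 2.9155 vs commanded 3.5817 ⇒ slack

1, 3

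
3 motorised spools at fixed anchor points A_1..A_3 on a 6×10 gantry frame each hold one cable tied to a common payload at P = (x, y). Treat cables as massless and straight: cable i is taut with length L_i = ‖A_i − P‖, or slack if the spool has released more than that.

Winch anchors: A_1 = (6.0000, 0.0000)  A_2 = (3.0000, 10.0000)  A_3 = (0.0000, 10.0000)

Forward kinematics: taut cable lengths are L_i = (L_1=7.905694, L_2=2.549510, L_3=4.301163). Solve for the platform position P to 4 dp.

expand ‖A_i−P‖²=L_i² and subtract eq 1 (k_i ≔ ‖A_i‖²−L_i²)
k_1 = 36.0000+0.0000−62.5000 = -26.5000
eq1−eq2 → [6.0000  -20.0000]·P = -129.0000
eq1−eq3 → [12.0000  -20.0000]·P = -108.0000
2×2 solve → P = (3.5000, 7.5000)

(3.5000, 7.5000)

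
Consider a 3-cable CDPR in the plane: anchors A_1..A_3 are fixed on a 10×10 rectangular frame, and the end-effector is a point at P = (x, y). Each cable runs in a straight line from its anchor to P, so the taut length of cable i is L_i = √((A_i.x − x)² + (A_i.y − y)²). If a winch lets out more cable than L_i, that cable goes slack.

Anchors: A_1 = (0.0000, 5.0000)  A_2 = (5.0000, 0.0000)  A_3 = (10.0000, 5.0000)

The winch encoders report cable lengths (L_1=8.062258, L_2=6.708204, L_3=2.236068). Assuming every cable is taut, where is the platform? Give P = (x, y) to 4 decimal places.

(8.0000, 6.0000)

expand ‖A_i−P‖²=L_i² and subtract eq 1 (k_i ≔ ‖A_i‖²−L_i²)
k_1 = 0.0000+25.0000−65.0000 = -40.0000
eq1−eq2 → [-10.0000  10.0000]·P = -20.0000
eq1−eq3 → [-20.0000  0.0000]·P = -160.0000
2×2 solve → P = (8.0000, 6.0000)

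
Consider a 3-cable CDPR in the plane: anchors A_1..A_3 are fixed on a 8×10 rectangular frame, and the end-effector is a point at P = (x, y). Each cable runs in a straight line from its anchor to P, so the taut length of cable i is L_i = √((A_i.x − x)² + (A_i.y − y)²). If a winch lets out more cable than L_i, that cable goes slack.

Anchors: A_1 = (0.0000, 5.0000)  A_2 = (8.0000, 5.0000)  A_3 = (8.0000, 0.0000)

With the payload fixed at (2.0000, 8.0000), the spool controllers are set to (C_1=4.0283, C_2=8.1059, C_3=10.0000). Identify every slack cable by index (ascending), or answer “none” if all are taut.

cable 1: L_1 = ‖A_1−P‖ = 3.6056;  C_1 = 4.0283 → slack
cable 2: L_2 = ‖A_2−P‖ = 6.7082;  C_2 = 8.1059 → slack
cable 3: L_3 = ‖A_3−P‖ = 10.0000;  C_3 = 10.0000 → taut

1, 2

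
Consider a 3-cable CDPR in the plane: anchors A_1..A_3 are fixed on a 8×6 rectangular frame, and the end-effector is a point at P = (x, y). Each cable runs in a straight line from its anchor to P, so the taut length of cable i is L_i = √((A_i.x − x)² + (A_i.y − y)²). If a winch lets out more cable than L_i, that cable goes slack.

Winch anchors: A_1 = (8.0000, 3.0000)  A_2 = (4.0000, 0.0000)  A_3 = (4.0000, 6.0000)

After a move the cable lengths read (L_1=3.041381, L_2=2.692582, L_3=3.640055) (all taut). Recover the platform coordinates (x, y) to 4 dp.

(5.0000, 2.5000)

expand ‖A_i−P‖²=L_i² and subtract eq 1 (q_i ≔ ‖A_i‖²−L_i²)
q_1 = 64.0000+9.0000−9.2500 = 63.7500
eq1−eq2 → [8.0000  6.0000]·P = 55.0000
eq1−eq3 → [8.0000  -6.0000]·P = 25.0000
2×2 solve → P = (5.0000, 2.5000)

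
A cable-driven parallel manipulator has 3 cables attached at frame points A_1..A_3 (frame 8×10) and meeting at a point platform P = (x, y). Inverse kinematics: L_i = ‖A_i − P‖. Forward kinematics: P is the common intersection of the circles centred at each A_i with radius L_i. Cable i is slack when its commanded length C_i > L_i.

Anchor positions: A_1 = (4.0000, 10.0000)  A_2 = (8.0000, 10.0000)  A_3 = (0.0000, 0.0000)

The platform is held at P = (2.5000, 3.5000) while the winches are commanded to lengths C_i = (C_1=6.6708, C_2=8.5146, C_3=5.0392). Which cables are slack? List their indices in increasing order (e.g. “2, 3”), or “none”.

cable 1: √((1.5000)²+(6.5000)²)=6.6708, C_1=6.6708: taut
cable 2: √((5.5000)²+(6.5000)²)=8.5147, C_2=8.5146: taut
cable 3: √((-2.5000)²+(-3.5000)²)=4.3012, C_3=5.0392: slack

3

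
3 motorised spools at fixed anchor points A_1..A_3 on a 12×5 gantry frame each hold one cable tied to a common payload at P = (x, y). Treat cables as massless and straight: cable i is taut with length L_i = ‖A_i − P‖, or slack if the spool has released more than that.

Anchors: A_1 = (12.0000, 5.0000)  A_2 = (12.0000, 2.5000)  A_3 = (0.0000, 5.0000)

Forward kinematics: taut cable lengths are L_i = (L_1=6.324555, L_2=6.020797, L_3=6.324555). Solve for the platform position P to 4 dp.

(6.0000, 3.0000)

each cable: (A_i−P)·(A_i−P) = L_i²; let k_i = ‖A_i‖²−L_i²
k_1 = 144.0000+25.0000−40.0000 = 129.0000
row 1: 0.0000x + 5.0000y = 15.0000  (k_2=114.0000)
row 2: 24.0000x + 0.0000y = 144.0000  (k_3=-15.0000)
Cramer on rows 1–2 → x = 6.0000, y = 3.0000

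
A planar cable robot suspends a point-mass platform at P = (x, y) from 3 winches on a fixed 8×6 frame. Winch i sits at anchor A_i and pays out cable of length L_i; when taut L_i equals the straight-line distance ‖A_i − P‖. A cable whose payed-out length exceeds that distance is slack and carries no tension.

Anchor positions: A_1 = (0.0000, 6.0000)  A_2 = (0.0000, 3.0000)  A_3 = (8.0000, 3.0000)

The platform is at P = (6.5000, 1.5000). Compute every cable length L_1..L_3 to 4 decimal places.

(7.9057, 6.6708, 2.1213)

L_1 = √((0.0000−6.5000)² + (6.0000−1.5000)²) = 7.9057
L_2 = √((0.0000−6.5000)² + (3.0000−1.5000)²) = 6.6708
L_3 = √((8.0000−6.5000)² + (3.0000−1.5000)²) = 2.1213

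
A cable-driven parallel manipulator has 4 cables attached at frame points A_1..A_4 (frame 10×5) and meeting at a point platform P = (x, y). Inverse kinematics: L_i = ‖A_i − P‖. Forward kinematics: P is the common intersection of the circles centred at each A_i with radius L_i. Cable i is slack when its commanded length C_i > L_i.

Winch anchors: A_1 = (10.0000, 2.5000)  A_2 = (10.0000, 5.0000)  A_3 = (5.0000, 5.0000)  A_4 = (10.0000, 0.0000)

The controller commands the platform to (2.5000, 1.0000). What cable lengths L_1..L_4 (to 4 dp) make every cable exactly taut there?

(7.6485, 8.5000, 4.7170, 7.5664)

cable 1: Δx=7.5000, Δy=1.5000; L_1 = √(Δx²+Δy²) = 7.6485
cable 2: Δx=7.5000, Δy=4.0000; L_2 = √(Δx²+Δy²) = 8.5000
cable 3: Δx=2.5000, Δy=4.0000; L_3 = √(Δx²+Δy²) = 4.7170
cable 4: Δx=7.5000, Δy=-1.0000; L_4 = √(Δx²+Δy²) = 7.5664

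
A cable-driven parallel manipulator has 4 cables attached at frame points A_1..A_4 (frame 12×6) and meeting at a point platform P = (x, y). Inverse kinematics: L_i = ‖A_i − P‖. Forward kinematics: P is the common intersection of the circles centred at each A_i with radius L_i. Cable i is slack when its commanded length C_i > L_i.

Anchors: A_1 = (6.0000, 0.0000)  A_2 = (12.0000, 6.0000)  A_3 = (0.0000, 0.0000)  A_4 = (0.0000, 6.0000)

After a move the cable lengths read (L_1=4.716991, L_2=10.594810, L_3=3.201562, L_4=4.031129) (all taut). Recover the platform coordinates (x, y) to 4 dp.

(2.0000, 2.5000)

expand ‖A_i−P‖²=L_i² and subtract eq 1 (c_i ≔ ‖A_i‖²−L_i²)
c_1 = 36.0000+0.0000−22.2500 = 13.7500
eq1−eq2 → [-12.0000  -12.0000]·P = -54.0000
eq1−eq3 → [12.0000  0.0000]·P = 24.0000
eq1−eq4 → [12.0000  -12.0000]·P = -6.0000
2×2 solve → P = (2.0000, 2.5000)
check cable 4: ‖A_4−P‖² = 16.2500 ≈ L_4² = 16.2500 ✓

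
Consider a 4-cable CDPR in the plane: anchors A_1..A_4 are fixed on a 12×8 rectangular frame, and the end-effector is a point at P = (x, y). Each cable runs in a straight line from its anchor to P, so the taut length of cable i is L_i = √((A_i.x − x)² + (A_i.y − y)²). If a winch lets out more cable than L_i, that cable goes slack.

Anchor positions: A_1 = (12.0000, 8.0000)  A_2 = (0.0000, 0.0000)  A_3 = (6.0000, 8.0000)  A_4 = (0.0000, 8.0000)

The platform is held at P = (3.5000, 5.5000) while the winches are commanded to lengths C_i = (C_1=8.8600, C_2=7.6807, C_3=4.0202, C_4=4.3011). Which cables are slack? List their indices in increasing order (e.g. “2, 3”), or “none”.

cable 1: L_1 = ‖A_1−P‖ = 8.8600;  C_1 = 8.8600 → taut
cable 2: L_2 = ‖A_2−P‖ = 6.5192;  C_2 = 7.6807 → slack
cable 3: L_3 = ‖A_3−P‖ = 3.5355;  C_3 = 4.0202 → slack
cable 4: L_4 = ‖A_4−P‖ = 4.3012;  C_4 = 4.3011 → taut

2, 3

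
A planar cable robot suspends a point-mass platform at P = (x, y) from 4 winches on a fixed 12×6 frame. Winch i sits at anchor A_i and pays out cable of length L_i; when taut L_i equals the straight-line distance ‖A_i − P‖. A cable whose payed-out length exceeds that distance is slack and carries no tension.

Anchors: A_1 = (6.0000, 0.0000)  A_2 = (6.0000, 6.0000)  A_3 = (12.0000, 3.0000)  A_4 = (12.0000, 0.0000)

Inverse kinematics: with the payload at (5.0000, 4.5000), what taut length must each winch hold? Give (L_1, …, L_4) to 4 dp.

cable 1: Δx=1.0000, Δy=-4.5000; L_1 = √(Δx²+Δy²) = 4.6098
cable 2: Δx=1.0000, Δy=1.5000; L_2 = √(Δx²+Δy²) = 1.8028
cable 3: Δx=7.0000, Δy=-1.5000; L_3 = √(Δx²+Δy²) = 7.1589
cable 4: Δx=7.0000, Δy=-4.5000; L_4 = √(Δx²+Δy²) = 8.3217

(4.6098, 1.8028, 7.1589, 8.3217)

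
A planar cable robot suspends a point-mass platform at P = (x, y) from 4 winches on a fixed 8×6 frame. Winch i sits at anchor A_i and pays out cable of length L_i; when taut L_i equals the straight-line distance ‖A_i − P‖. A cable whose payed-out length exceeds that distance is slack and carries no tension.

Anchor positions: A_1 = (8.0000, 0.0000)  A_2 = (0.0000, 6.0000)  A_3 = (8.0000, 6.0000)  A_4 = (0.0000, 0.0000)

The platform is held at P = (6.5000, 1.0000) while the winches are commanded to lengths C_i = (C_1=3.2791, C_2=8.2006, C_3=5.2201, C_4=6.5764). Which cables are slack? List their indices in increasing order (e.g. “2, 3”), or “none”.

cable 1: √((1.5000)²+(-1.0000)²)=1.8028, C_1=3.2791: slack
cable 2: √((-6.5000)²+(5.0000)²)=8.2006, C_2=8.2006: taut
cable 3: √((1.5000)²+(5.0000)²)=5.2202, C_3=5.2201: taut
cable 4: √((-6.5000)²+(-1.0000)²)=6.5765, C_4=6.5764: taut

1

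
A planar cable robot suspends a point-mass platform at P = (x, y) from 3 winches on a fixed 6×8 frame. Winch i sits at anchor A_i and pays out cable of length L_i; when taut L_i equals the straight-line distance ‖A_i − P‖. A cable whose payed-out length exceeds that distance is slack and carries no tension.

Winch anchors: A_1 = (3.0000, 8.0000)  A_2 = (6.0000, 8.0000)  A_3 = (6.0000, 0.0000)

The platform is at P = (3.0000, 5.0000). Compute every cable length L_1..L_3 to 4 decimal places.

L_1 = √((3.0000−3.0000)² + (8.0000−5.0000)²) = 3.0000
L_2 = √((6.0000−3.0000)² + (8.0000−5.0000)²) = 4.2426
L_3 = √((6.0000−3.0000)² + (0.0000−5.0000)²) = 5.8310

(3.0000, 4.2426, 5.8310)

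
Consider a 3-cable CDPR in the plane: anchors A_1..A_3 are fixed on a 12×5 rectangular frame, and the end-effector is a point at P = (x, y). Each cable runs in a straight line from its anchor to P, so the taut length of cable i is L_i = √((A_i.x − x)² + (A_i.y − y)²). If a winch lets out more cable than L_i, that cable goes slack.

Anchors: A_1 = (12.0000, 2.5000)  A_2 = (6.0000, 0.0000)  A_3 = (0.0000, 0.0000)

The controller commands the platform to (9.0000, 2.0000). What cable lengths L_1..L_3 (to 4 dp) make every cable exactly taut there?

L_1: Δ = A_1−P = (3.0000, 0.5000) → ‖Δ‖ = √9.2500 = 3.0414
L_2: Δ = A_2−P = (-3.0000, -2.0000) → ‖Δ‖ = √13.0000 = 3.6056
L_3: Δ = A_3−P = (-9.0000, -2.0000) → ‖Δ‖ = √85.0000 = 9.2195

(3.0414, 3.6056, 9.2195)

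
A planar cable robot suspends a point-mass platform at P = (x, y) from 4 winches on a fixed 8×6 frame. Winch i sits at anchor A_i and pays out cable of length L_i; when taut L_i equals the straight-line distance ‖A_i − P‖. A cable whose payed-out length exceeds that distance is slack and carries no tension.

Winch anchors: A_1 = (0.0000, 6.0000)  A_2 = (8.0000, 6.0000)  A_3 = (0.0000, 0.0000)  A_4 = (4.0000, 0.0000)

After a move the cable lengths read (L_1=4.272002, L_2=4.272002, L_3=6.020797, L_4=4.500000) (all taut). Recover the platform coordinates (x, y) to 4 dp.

each cable: (A_i−P)·(A_i−P) = L_i²; let k_i = ‖A_i‖²−L_i²
k_1 = 0.0000+36.0000−18.2500 = 17.7500
row 1: -16.0000x + 0.0000y = -64.0000  (k_2=81.7500)
row 2: 0.0000x + 12.0000y = 54.0000  (k_3=-36.2500)
row 3: -8.0000x + 12.0000y = 22.0000  (k_4=-4.2500)
Cramer on rows 1–2 → x = 4.0000, y = 4.5000
check cable 4: ‖A_4−P‖² = 20.2500 ≈ L_4² = 20.2500 ✓

(4.0000, 4.5000)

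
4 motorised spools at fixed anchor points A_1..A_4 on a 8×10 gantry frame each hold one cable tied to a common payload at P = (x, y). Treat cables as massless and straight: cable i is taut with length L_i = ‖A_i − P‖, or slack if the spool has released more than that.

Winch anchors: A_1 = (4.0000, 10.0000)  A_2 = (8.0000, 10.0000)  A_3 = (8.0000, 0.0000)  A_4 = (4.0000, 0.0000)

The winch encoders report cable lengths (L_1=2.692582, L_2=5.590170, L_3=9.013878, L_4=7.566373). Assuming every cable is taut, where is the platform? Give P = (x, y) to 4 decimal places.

(3.0000, 7.5000)

expand ‖A_i−P‖²=L_i² and subtract eq 1 (q_i ≔ ‖A_i‖²−L_i²)
q_1 = 16.0000+100.0000−7.2500 = 108.7500
eq1−eq2 → [-8.0000  0.0000]·P = -24.0000
eq1−eq3 → [-8.0000  20.0000]·P = 126.0000
eq1−eq4 → [0.0000  20.0000]·P = 150.0000
2×2 solve → P = (3.0000, 7.5000)
check cable 4: ‖A_4−P‖² = 57.2500 ≈ L_4² = 57.2500 ✓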